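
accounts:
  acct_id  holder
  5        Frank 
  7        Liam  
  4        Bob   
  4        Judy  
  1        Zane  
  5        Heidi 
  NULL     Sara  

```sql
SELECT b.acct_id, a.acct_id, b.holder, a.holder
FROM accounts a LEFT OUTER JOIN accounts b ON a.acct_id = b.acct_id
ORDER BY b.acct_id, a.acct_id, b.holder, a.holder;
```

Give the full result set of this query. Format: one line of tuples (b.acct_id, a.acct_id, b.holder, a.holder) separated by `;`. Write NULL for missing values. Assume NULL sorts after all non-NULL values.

(1, 1, Zane, Zane); (4, 4, Bob, Bob); (4, 4, Bob, Judy); (4, 4, Judy, Bob); (4, 4, Judy, Judy); (5, 5, Frank, Frank); (5, 5, Frank, Heidi); (5, 5, Heidi, Frank); (5, 5, Heidi, Heidi); (7, 7, Liam, Liam); (NULL, NULL, NULL, Sara)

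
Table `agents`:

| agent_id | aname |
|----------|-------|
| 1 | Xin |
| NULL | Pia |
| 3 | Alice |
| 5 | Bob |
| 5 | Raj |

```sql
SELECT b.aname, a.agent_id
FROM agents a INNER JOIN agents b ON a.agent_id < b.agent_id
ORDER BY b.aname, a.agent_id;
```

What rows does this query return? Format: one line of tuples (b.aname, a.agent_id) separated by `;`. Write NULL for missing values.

INNER JOIN keeps only pairs where the ON condition holds.
Matching on a.agent_id < b.agent_id. A NULL in a compared column never satisfies the condition.
- a (agent_id=1) pairs with 3 row(s) of b.
- a (agent_id=NULL) has no partner → excluded.
- a (agent_id=3) pairs with 2 row(s) of b.
- a (agent_id=5) has no partner → excluded.
- a (agent_id=5) has no partner → excluded.
After projecting and ordering:
b.aname | a.agent_id
Alice | 1
Bob | 1
Bob | 3
Raj | 1
Raj | 3

(Alice, 1); (Bob, 1); (Bob, 3); (Raj, 1); (Raj, 3)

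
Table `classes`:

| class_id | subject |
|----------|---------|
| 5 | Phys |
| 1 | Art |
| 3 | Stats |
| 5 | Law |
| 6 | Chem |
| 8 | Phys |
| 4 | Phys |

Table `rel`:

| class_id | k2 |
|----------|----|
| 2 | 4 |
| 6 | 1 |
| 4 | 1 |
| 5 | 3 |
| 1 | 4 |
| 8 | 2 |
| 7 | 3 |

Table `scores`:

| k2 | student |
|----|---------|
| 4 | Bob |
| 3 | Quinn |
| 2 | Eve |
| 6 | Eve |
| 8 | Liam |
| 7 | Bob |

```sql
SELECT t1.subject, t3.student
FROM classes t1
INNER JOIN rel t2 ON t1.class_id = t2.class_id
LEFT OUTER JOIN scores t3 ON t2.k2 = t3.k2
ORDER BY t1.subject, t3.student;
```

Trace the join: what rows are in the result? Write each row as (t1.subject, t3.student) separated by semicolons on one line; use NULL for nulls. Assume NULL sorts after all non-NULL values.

Step 1 — t1 INNER JOIN t2 on class_id → 6 row(s).
Then LEFT JOIN `scores t3` on k2: each of those 6 rows is kept; rows whose t2.k2 has no match in t3 get NULL for t3's columns.

(Art, Bob); (Chem, NULL); (Law, Quinn); (Phys, Eve); (Phys, Quinn); (Phys, NULL)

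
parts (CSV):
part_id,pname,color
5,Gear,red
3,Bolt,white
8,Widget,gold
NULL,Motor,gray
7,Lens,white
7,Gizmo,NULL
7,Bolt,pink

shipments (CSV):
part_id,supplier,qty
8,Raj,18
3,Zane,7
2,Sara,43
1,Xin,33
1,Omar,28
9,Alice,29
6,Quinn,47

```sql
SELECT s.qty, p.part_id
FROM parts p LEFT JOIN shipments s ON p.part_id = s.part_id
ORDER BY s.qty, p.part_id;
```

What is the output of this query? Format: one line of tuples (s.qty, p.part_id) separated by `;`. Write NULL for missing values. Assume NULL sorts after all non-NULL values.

LEFT JOIN keeps every row from `parts`; unmatched rows get NULL for `shipments`'s columns.
Matching on p.part_id = s.part_id. A NULL in a compared column never satisfies the condition.
- part_id=5: no s row matches, row kept with s columns NULL.
- part_id=3: 1 matching s row(s), so 1 row(s) emitted.
- part_id=8: 1 matching s row(s), so 1 row(s) emitted.
- part_id=NULL: no s row matches, row kept with s columns NULL.
- part_id=7: no s row matches, row kept with s columns NULL.
- part_id=7: no s row matches, row kept with s columns NULL.
- part_id=7: no s row matches, row kept with s columns NULL.
After projecting and ordering:
s.qty | p.part_id
7 | 3
18 | 8
NULL | 5
NULL | 7
NULL | 7
NULL | 7
NULL | NULL

(7, 3); (18, 8); (NULL, 5); (NULL, 7); (NULL, 7); (NULL, 7); (NULL, NULL)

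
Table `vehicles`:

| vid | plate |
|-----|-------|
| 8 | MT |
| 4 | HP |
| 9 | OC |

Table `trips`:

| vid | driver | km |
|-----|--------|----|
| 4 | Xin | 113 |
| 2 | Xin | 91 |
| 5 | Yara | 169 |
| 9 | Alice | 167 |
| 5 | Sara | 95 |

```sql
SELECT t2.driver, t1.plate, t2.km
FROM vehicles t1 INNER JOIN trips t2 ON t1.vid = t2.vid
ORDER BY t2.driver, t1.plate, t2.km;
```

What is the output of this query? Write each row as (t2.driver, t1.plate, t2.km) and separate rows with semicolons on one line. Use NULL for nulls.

(Alice, OC, 167); (Xin, HP, 113)

INNER JOIN keeps only pairs where the ON condition holds.
Matching on t1.vid = t2.vid.
- t1 (vid=8) has no partner → excluded.
- t1 (vid=4) pairs with 1 row(s) of t2.
- t1 (vid=9) pairs with 1 row(s) of t2.
After projecting and ordering:
t2.driver | t1.plate | t2.km
Alice | OC | 167
Xin | HP | 113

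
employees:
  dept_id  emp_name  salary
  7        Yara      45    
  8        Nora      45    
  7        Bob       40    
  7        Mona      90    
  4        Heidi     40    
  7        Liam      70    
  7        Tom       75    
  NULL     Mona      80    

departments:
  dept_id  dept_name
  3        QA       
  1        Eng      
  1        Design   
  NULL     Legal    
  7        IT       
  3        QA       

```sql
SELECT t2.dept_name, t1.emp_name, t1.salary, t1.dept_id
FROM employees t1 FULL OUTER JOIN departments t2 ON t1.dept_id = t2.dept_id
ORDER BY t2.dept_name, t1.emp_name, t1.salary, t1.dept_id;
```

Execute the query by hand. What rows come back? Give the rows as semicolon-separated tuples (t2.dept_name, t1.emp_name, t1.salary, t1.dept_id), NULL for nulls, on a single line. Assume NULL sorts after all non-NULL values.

(Design, NULL, NULL, NULL); (Eng, NULL, NULL, NULL); (IT, Bob, 40, 7); (IT, Liam, 70, 7); (IT, Mona, 90, 7); (IT, Tom, 75, 7); (IT, Yara, 45, 7); (Legal, NULL, NULL, NULL); (QA, NULL, NULL, NULL); (QA, NULL, NULL, NULL); (NULL, Heidi, 40, 4); (NULL, Mona, 80, NULL); (NULL, Nora, 45, 8)

FULL OUTER JOIN keeps every row from both sides; unmatched rows get NULL for the other side's columns.
Matching on t1.dept_id = t2.dept_id. A NULL in a compared column never satisfies the condition.
- t1[0] dept_id=7 → 1 match(es) in t2 → 1 row(s).
- t1[1] dept_id=8 → no match; kept with NULLs on the t2 side.
- t1[2] dept_id=7 → 1 match(es) in t2 → 1 row(s).
- t1[3] dept_id=7 → 1 match(es) in t2 → 1 row(s).
- t1[4] dept_id=4 → no match; kept with NULLs on the t2 side.
- t1[5] dept_id=7 → 1 match(es) in t2 → 1 row(s).
- t1[6] dept_id=7 → 1 match(es) in t2 → 1 row(s).
- t1[7] dept_id=NULL → no match; kept with NULLs on the t2 side.
- 5 row(s) from t2 found no t1 partner → padded with NULL.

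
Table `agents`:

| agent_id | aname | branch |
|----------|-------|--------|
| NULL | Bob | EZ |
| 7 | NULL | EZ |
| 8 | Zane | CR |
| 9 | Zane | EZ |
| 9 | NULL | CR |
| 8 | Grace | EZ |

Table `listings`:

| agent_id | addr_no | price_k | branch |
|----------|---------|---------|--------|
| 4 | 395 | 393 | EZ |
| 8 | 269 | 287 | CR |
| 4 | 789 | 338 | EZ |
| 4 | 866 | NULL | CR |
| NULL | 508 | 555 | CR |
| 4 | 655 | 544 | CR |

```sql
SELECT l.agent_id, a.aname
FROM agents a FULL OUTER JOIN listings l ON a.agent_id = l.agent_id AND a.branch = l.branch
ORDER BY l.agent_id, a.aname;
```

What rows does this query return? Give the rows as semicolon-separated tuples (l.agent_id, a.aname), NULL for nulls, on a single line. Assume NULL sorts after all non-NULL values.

(4, NULL); (4, NULL); (4, NULL); (4, NULL); (8, Zane); (NULL, Bob); (NULL, Grace); (NULL, Zane); (NULL, NULL); (NULL, NULL); (NULL, NULL)

FULL OUTER JOIN keeps every row from both sides; unmatched rows get NULL for the other side's columns.
Matching on a.agent_id = l.agent_id AND a.branch = l.branch. A NULL in a compared column never satisfies the condition.
Matched pairs: 1; unmatched a rows kept: 5; unmatched l rows kept: 5.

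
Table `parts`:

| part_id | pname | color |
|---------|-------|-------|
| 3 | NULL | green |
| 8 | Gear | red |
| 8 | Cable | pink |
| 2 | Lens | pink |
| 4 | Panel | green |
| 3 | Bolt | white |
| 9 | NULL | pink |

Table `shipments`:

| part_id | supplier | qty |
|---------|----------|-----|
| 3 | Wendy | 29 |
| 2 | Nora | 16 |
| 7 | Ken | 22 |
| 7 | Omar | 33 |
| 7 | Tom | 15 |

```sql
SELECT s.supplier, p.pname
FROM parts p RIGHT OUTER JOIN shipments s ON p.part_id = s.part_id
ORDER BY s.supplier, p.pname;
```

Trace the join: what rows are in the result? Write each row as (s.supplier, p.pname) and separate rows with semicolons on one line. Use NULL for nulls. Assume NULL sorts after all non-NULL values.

(Ken, NULL); (Nora, Lens); (Omar, NULL); (Tom, NULL); (Wendy, Bolt); (Wendy, NULL)

RIGHT JOIN keeps every row from `shipments`; unmatched rows get NULL for `parts`'s columns.
Matching on p.part_id = s.part_id.
- part_id=3: 1 matching s row(s), so 1 row(s) emitted.
- part_id=8: no matching s row.
- part_id=8: no matching s row.
- part_id=2: 1 matching s row(s), so 1 row(s) emitted.
- part_id=4: no matching s row.
- part_id=3: 1 matching s row(s), so 1 row(s) emitted.
- part_id=9: no matching s row.
- 3 s row(s) had no p match → kept, p columns NULL.
After projecting and ordering:
s.supplier | p.pname
Ken | NULL
Nora | Lens
Omar | NULL
Tom | NULL
Wendy | Bolt
Wendy | NULL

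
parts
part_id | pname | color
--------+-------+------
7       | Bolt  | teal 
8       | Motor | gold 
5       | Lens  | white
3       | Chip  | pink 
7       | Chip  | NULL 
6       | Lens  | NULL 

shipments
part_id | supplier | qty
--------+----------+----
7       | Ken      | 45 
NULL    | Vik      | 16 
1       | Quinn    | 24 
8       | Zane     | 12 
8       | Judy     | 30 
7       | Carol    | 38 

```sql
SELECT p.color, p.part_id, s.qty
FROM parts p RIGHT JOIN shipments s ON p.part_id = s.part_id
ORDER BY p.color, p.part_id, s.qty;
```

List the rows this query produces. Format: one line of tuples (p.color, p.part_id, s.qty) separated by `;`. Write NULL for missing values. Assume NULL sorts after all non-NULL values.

(gold, 8, 12); (gold, 8, 30); (teal, 7, 38); (teal, 7, 45); (NULL, 7, 38); (NULL, 7, 45); (NULL, NULL, 16); (NULL, NULL, 24)

RIGHT JOIN keeps every row from `shipments`; unmatched rows get NULL for `parts`'s columns.
Matching on p.part_id = s.part_id. A NULL in a compared column never satisfies the condition.
Matched pairs: 6; unmatched s rows kept: 2.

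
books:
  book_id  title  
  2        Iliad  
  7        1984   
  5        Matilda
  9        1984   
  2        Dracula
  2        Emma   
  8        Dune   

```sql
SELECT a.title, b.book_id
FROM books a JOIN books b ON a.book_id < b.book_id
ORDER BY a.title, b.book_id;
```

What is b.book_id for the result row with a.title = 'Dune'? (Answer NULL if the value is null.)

9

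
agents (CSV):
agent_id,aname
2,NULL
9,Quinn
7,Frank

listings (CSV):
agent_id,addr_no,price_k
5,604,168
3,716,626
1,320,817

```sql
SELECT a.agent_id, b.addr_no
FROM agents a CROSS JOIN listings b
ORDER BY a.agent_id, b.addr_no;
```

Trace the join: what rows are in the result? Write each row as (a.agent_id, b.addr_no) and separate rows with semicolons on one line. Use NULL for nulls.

CROSS JOIN pairs every row of `agents` with every row of `listings`: 3 × 3 = 9 rows.
After projecting and ordering:
a.agent_id | b.addr_no
2 | 320
2 | 604
2 | 716
7 | 320
7 | 604
7 | 716
9 | 320
9 | 604
9 | 716

(2, 320); (2, 604); (2, 716); (7, 320); (7, 604); (7, 716); (9, 320); (9, 604); (9, 716)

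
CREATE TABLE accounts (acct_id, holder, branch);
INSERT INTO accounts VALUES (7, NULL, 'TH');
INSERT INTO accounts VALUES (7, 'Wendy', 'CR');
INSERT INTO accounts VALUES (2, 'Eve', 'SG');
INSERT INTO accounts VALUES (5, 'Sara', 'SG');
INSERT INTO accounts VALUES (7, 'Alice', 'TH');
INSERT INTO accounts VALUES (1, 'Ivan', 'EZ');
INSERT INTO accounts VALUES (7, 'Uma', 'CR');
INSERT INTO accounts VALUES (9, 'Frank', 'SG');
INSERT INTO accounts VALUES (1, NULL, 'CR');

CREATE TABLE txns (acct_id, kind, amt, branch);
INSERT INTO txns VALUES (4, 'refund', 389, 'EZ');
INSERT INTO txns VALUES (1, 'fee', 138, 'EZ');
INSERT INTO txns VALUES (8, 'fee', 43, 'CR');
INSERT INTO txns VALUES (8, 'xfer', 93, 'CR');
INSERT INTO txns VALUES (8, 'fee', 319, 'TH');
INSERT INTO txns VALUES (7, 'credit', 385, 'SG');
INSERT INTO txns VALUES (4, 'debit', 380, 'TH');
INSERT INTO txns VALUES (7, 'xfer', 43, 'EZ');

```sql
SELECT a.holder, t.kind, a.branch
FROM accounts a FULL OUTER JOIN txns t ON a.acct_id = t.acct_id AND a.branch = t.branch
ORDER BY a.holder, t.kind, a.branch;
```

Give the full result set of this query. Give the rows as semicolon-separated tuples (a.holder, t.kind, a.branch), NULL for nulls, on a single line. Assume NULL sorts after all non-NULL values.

(Alice, NULL, TH); (Eve, NULL, SG); (Frank, NULL, SG); (Ivan, fee, EZ); (Sara, NULL, SG); (Uma, NULL, CR); (Wendy, NULL, CR); (NULL, credit, NULL); (NULL, debit, NULL); (NULL, fee, NULL); (NULL, fee, NULL); (NULL, refund, NULL); (NULL, xfer, NULL); (NULL, xfer, NULL); (NULL, NULL, CR); (NULL, NULL, TH)

FULL OUTER JOIN keeps every row from both sides; unmatched rows get NULL for the other side's columns.
Matching on a.acct_id = t.acct_id AND a.branch = t.branch.
- a[0] acct_id=7, branch=TH → no match; kept with NULLs on the t side.
- a[1] acct_id=7, branch=CR → no match; kept with NULLs on the t side.
- a[2] acct_id=2, branch=SG → no match; kept with NULLs on the t side.
- a[3] acct_id=5, branch=SG → no match; kept with NULLs on the t side.
- a[4] acct_id=7, branch=TH → no match; kept with NULLs on the t side.
- a[5] acct_id=1, branch=EZ → 1 match(es) in t → 1 row(s).
- a[6] acct_id=7, branch=CR → no match; kept with NULLs on the t side.
- a[7] acct_id=9, branch=SG → no match; kept with NULLs on the t side.
- a[8] acct_id=1, branch=CR → no match; kept with NULLs on the t side.
- plus 7 unmatched t row(s), each kept with NULL a columns.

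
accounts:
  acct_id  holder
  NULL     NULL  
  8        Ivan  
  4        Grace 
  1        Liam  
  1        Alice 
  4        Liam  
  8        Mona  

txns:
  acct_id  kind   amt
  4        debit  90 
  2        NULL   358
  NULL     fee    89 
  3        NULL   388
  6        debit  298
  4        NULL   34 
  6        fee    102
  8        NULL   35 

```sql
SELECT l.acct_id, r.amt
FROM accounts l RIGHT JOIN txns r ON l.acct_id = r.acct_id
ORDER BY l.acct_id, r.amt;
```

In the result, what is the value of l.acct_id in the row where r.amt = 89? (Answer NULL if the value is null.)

NULL

RIGHT JOIN keeps every row from `txns`; unmatched rows get NULL for `accounts`'s columns.
Matching on l.acct_id = r.acct_id. A NULL in a compared column never satisfies the condition.
- l row (acct_id=NULL): no match.
- l row (acct_id=8): matches 1 r row(s) → 1 output row(s).
- l row (acct_id=4): matches 2 r row(s) → 2 output row(s).
- l row (acct_id=1): no match.
- l row (acct_id=1): no match.
- l row (acct_id=4): matches 2 r row(s) → 2 output row(s).
- l row (acct_id=8): matches 1 r row(s) → 1 output row(s).
- 5 row(s) from r found no l partner → padded with NULL.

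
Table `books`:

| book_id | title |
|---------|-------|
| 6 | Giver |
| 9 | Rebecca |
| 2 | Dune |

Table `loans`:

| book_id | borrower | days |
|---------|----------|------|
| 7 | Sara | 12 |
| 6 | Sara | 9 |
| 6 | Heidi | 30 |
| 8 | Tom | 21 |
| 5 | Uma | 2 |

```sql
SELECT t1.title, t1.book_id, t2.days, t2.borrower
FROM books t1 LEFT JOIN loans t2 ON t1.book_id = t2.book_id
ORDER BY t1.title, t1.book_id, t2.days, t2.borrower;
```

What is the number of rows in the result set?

4

LEFT JOIN keeps every row from `books`; unmatched rows get NULL for `loans`'s columns.
Matching on t1.book_id = t2.book_id.
- book_id=6: 2 matching t2 row(s), so 2 row(s) emitted.
- book_id=9: no t2 row matches, row kept with t2 columns NULL.
- book_id=2: no t2 row matches, row kept with t2 columns NULL.
Total: 2 matched + 2 padded = 4 rows.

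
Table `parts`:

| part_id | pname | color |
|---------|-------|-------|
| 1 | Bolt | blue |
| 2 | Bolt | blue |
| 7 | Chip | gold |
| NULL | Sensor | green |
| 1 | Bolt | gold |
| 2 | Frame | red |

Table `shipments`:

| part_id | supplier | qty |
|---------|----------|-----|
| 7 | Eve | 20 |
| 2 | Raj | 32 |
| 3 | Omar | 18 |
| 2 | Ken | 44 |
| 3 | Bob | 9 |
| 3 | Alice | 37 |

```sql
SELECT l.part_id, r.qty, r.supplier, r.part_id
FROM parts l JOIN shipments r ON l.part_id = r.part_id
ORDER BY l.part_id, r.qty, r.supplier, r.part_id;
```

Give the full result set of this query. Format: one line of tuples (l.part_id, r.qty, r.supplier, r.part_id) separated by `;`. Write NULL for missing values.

(2, 32, Raj, 2); (2, 32, Raj, 2); (2, 44, Ken, 2); (2, 44, Ken, 2); (7, 20, Eve, 7)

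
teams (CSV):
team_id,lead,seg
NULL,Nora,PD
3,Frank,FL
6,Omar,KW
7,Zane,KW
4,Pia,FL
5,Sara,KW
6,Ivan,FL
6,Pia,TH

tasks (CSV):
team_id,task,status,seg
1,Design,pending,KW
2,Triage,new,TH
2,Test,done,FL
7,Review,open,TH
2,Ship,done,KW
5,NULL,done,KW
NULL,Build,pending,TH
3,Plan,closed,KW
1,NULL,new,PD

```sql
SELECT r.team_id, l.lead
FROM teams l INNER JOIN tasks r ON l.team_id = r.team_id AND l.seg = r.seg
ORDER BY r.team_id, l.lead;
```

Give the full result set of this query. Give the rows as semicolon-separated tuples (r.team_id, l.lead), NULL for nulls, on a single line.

INNER JOIN keeps only pairs where the ON condition holds.
Matching on l.team_id = r.team_id AND l.seg = r.seg. A NULL in a compared column never satisfies the condition.
- l (team_id=NULL, seg=PD) has no partner → excluded.
- l (team_id=3, seg=FL) has no partner → excluded.
- l (team_id=6, seg=KW) has no partner → excluded.
- l (team_id=7, seg=KW) has no partner → excluded.
- l (team_id=4, seg=FL) has no partner → excluded.
- l (team_id=5, seg=KW) pairs with 1 row(s) of r.
- l (team_id=6, seg=FL) has no partner → excluded.
- l (team_id=6, seg=TH) has no partner → excluded.
After projecting and ordering:
r.team_id | l.lead
5 | Sara

(5, Sara)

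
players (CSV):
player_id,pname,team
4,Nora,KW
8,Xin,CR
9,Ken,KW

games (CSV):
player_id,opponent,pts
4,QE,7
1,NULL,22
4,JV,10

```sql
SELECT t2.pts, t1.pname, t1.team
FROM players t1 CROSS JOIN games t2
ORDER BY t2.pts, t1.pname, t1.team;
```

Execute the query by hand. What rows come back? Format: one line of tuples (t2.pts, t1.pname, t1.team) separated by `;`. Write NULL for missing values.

CROSS JOIN pairs every row of `players` with every row of `games`: 3 × 3 = 9 rows.
After projecting and ordering:
t2.pts | t1.pname | t1.team
7 | Ken | KW
7 | Nora | KW
7 | Xin | CR
10 | Ken | KW
10 | Nora | KW
10 | Xin | CR
22 | Ken | KW
22 | Nora | KW
22 | Xin | CR

(7, Ken, KW); (7, Nora, KW); (7, Xin, CR); (10, Ken, KW); (10, Nora, KW); (10, Xin, CR); (22, Ken, KW); (22, Nora, KW); (22, Xin, CR)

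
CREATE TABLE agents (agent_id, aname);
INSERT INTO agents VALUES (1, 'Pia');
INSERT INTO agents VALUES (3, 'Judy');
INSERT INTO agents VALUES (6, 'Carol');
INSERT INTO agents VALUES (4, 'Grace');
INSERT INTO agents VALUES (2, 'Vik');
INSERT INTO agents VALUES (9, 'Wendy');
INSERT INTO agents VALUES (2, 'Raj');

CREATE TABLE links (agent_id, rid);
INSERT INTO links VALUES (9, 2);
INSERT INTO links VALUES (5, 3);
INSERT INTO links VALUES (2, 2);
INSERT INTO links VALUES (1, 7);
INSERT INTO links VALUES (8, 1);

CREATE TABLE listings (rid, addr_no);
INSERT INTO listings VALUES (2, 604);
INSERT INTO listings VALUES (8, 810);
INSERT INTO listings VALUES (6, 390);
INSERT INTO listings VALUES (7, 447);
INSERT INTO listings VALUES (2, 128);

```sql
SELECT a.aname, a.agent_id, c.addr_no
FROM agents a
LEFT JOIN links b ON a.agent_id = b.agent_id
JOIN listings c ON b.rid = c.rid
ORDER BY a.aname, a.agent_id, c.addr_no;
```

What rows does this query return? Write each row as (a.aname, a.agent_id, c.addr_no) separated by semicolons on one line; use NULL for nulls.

Step 1 — a LEFT JOIN b on agent_id → 7 row(s).
Then INNER JOIN `listings c` on rid: keep only rows whose b.rid appears in c.

(Pia, 1, 447); (Raj, 2, 128); (Raj, 2, 604); (Vik, 2, 128); (Vik, 2, 604); (Wendy, 9, 128); (Wendy, 9, 604)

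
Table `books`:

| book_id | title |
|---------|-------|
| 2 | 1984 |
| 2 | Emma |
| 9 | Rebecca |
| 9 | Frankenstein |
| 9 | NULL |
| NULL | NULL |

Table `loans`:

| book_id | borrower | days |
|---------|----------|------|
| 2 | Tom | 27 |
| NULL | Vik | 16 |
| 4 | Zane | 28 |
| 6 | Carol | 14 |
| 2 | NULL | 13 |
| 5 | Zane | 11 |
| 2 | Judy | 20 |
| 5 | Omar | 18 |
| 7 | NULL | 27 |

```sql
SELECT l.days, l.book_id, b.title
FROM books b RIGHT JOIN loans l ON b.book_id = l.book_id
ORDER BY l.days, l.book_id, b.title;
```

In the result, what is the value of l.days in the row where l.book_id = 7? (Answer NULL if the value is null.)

RIGHT JOIN keeps every row from `loans`; unmatched rows get NULL for `books`'s columns.
Matching on b.book_id = l.book_id. A NULL in a compared column never satisfies the condition.
- b (book_id=2) pairs with 3 row(s) of l.
- b (book_id=2) pairs with 3 row(s) of l.
- b (book_id=9) has no partner in l.
- b (book_id=9) has no partner in l.
- b (book_id=9) has no partner in l.
- b (book_id=NULL) has no partner in l.
- plus 6 unmatched l row(s), each kept with NULL b columns.

27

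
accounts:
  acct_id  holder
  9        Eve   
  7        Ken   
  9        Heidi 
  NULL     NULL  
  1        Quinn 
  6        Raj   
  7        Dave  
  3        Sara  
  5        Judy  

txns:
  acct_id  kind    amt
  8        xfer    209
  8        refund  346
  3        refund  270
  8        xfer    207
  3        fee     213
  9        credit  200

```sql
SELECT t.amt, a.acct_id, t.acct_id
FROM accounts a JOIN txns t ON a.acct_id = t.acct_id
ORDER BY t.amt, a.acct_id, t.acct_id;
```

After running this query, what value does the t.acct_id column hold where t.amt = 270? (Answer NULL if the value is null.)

INNER JOIN keeps only pairs where the ON condition holds.
Matching on a.acct_id = t.acct_id. A NULL in a compared column never satisfies the condition.
Matched pairs: 4.

3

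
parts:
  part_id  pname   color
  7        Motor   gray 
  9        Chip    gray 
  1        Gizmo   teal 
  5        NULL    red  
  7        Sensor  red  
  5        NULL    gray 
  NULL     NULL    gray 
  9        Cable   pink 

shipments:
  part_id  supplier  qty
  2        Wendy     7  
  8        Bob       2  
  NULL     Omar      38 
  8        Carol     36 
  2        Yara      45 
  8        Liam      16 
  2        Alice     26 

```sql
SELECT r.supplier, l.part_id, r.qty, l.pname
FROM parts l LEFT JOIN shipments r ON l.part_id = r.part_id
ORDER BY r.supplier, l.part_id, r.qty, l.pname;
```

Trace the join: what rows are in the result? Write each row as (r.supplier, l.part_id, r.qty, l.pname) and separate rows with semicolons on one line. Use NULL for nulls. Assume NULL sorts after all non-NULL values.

(NULL, 1, NULL, Gizmo); (NULL, 5, NULL, NULL); (NULL, 5, NULL, NULL); (NULL, 7, NULL, Motor); (NULL, 7, NULL, Sensor); (NULL, 9, NULL, Cable); (NULL, 9, NULL, Chip); (NULL, NULL, NULL, NULL)

LEFT JOIN keeps every row from `parts`; unmatched rows get NULL for `shipments`'s columns.
Matching on l.part_id = r.part_id. A NULL in a compared column never satisfies the condition.
- part_id=7: no r row matches, row kept with r columns NULL.
- part_id=9: no r row matches, row kept with r columns NULL.
- part_id=1: no r row matches, row kept with r columns NULL.
- part_id=5: no r row matches, row kept with r columns NULL.
- part_id=7: no r row matches, row kept with r columns NULL.
- part_id=5: no r row matches, row kept with r columns NULL.
- part_id=NULL: no r row matches, row kept with r columns NULL.
- part_id=9: no r row matches, row kept with r columns NULL.
After projecting and ordering:
r.supplier | l.part_id | r.qty | l.pname
NULL | 1 | NULL | Gizmo
NULL | 5 | NULL | NULL
NULL | 5 | NULL | NULL
NULL | 7 | NULL | Motor
NULL | 7 | NULL | Sensor
NULL | 9 | NULL | Cable
NULL | 9 | NULL | Chip
NULL | NULL | NULL | NULL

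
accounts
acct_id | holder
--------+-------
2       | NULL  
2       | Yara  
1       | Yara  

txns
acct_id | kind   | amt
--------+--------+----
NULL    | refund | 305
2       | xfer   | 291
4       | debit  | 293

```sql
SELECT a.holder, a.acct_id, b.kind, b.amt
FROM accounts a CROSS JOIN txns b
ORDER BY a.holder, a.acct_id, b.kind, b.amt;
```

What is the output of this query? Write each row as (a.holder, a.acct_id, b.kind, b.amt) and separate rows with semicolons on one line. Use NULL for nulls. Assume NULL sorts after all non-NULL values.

CROSS JOIN pairs every row of `accounts` with every row of `txns`: 3 × 3 = 9 rows.
After projecting and ordering:
a.holder | a.acct_id | b.kind | b.amt
Yara | 1 | debit | 293
Yara | 1 | refund | 305
Yara | 1 | xfer | 291
Yara | 2 | debit | 293
Yara | 2 | refund | 305
Yara | 2 | xfer | 291
NULL | 2 | debit | 293
NULL | 2 | refund | 305
NULL | 2 | xfer | 291

(Yara, 1, debit, 293); (Yara, 1, refund, 305); (Yara, 1, xfer, 291); (Yara, 2, debit, 293); (Yara, 2, refund, 305); (Yara, 2, xfer, 291); (NULL, 2, debit, 293); (NULL, 2, refund, 305); (NULL, 2, xfer, 291)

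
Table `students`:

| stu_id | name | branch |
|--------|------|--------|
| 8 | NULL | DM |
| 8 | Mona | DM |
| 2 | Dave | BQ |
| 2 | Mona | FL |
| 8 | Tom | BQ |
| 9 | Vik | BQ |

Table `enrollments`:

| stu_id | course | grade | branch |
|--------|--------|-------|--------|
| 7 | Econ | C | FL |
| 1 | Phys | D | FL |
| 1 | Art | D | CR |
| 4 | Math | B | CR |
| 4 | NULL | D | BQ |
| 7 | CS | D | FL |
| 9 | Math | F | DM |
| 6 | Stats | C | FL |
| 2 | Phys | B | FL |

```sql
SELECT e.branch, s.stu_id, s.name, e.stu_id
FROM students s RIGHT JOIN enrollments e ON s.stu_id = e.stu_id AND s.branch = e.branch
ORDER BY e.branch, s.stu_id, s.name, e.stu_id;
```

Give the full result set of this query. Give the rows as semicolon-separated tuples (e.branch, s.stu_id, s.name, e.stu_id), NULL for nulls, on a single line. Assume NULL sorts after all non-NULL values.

RIGHT JOIN keeps every row from `enrollments`; unmatched rows get NULL for `students`'s columns.
Matching on s.stu_id = e.stu_id AND s.branch = e.branch.
Matched pairs: 1; unmatched e rows kept: 8.

(BQ, NULL, NULL, 4); (CR, NULL, NULL, 1); (CR, NULL, NULL, 4); (DM, NULL, NULL, 9); (FL, 2, Mona, 2); (FL, NULL, NULL, 1); (FL, NULL, NULL, 6); (FL, NULL, NULL, 7); (FL, NULL, NULL, 7)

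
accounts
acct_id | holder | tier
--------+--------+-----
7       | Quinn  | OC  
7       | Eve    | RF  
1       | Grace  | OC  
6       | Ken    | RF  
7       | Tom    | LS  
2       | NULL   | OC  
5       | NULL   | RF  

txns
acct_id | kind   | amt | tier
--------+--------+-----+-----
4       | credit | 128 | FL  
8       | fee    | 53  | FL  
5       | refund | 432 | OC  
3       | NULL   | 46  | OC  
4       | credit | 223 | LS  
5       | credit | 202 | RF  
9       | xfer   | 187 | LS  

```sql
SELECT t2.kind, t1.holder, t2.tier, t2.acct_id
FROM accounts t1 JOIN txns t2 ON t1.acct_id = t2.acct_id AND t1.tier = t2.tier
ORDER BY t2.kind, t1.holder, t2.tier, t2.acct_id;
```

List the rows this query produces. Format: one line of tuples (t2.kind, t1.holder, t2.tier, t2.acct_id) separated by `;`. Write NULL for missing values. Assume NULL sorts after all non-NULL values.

INNER JOIN keeps only pairs where the ON condition holds.
Matching on t1.acct_id = t2.acct_id AND t1.tier = t2.tier.
Matched pairs: 1.

(credit, NULL, RF, 5)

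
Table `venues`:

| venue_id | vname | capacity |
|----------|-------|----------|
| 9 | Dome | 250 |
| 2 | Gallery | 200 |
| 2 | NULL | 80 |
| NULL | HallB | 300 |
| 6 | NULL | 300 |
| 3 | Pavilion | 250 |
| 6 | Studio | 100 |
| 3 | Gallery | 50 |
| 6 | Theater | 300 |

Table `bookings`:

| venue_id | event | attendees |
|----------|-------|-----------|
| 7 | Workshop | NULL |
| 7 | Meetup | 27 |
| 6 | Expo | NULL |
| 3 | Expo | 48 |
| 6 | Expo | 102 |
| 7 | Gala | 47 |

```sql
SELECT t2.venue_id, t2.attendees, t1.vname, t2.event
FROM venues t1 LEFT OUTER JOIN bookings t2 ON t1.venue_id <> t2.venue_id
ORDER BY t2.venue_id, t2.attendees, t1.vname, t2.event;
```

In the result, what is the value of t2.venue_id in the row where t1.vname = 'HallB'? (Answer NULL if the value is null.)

NULL

LEFT JOIN keeps every row from `venues`; unmatched rows get NULL for `bookings`'s columns.
Matching on t1.venue_id <> t2.venue_id. A NULL in a compared column never satisfies the condition.
Matched pairs: 40; unmatched t1 rows kept: 1.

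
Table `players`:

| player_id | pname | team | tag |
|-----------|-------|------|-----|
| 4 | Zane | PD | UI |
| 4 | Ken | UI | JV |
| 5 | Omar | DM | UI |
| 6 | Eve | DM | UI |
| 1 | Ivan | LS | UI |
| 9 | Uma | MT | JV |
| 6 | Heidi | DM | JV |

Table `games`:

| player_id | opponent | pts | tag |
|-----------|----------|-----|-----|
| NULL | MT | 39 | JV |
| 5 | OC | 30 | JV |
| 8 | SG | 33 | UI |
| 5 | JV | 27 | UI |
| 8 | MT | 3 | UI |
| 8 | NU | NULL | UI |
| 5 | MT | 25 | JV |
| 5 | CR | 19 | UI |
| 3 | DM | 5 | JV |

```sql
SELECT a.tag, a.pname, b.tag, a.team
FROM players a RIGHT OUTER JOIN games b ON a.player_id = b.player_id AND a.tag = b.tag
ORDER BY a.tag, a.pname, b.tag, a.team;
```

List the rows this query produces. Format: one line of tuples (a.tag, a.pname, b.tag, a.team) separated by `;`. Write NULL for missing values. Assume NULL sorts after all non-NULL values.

RIGHT JOIN keeps every row from `games`; unmatched rows get NULL for `players`'s columns.
Matching on a.player_id = b.player_id AND a.tag = b.tag. A NULL in a compared column never satisfies the condition.
- a[0] player_id=4, tag=UI → no match.
- a[1] player_id=4, tag=JV → no match.
- a[2] player_id=5, tag=UI → 2 match(es) in b → 2 row(s).
- a[3] player_id=6, tag=UI → no match.
- a[4] player_id=1, tag=UI → no match.
- a[5] player_id=9, tag=JV → no match.
- a[6] player_id=6, tag=JV → no match.
- 7 b row(s) had no a match → kept, a columns NULL.
After projecting and ordering:
a.tag | a.pname | b.tag | a.team
UI | Omar | UI | DM
UI | Omar | UI | DM
NULL | NULL | JV | NULL
NULL | NULL | JV | NULL
NULL | NULL | JV | NULL
NULL | NULL | JV | NULL
NULL | NULL | UI | NULL
NULL | NULL | UI | NULL
NULL | NULL | UI | NULL

(UI, Omar, UI, DM); (UI, Omar, UI, DM); (NULL, NULL, JV, NULL); (NULL, NULL, JV, NULL); (NULL, NULL, JV, NULL); (NULL, NULL, JV, NULL); (NULL, NULL, UI, NULL); (NULL, NULL, UI, NULL); (NULL, NULL, UI, NULL)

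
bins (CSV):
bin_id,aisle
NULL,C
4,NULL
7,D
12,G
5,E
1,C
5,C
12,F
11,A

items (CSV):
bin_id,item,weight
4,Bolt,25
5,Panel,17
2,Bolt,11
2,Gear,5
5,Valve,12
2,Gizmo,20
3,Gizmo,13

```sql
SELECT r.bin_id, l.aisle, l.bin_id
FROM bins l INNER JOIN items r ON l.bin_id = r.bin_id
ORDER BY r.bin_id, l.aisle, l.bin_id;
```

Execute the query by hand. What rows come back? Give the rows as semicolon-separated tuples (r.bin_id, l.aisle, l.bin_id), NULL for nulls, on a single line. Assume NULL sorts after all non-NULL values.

(4, NULL, 4); (5, C, 5); (5, C, 5); (5, E, 5); (5, E, 5)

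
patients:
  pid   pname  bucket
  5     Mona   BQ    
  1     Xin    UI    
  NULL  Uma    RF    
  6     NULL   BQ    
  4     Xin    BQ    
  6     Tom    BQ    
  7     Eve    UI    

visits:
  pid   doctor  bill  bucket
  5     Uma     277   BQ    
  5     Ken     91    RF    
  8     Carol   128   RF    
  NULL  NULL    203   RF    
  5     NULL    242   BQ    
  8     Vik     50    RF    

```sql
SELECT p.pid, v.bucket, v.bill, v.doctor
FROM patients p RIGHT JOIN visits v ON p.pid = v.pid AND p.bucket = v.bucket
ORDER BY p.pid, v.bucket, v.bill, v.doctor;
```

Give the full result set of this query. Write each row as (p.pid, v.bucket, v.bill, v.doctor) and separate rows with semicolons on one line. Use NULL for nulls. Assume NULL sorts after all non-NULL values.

RIGHT JOIN keeps every row from `visits`; unmatched rows get NULL for `patients`'s columns.
Matching on p.pid = v.pid AND p.bucket = v.bucket. A NULL in a compared column never satisfies the condition.
Matched pairs: 2; unmatched v rows kept: 4.

(5, BQ, 242, NULL); (5, BQ, 277, Uma); (NULL, RF, 50, Vik); (NULL, RF, 91, Ken); (NULL, RF, 128, Carol); (NULL, RF, 203, NULL)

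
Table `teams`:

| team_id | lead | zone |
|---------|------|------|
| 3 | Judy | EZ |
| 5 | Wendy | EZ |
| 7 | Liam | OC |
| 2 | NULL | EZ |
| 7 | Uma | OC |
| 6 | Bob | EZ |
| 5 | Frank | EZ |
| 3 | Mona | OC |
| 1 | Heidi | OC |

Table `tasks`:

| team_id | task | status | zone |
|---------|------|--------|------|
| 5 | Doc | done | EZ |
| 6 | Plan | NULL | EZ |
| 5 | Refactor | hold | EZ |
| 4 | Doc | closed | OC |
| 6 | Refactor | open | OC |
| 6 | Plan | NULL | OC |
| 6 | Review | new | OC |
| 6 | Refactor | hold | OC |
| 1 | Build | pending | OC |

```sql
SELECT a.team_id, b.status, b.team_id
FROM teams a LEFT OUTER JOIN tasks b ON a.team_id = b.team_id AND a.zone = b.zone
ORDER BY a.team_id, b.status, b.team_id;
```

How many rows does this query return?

11

LEFT JOIN keeps every row from `teams`; unmatched rows get NULL for `tasks`'s columns.
Matching on a.team_id = b.team_id AND a.zone = b.zone.
- a[0] team_id=3, zone=EZ → no match; kept with NULLs on the b side.
- a[1] team_id=5, zone=EZ → 2 match(es) in b → 2 row(s).
- a[2] team_id=7, zone=OC → no match; kept with NULLs on the b side.
- a[3] team_id=2, zone=EZ → no match; kept with NULLs on the b side.
- a[4] team_id=7, zone=OC → no match; kept with NULLs on the b side.
- a[5] team_id=6, zone=EZ → 1 match(es) in b → 1 row(s).
- a[6] team_id=5, zone=EZ → 2 match(es) in b → 2 row(s).
- a[7] team_id=3, zone=OC → no match; kept with NULLs on the b side.
- a[8] team_id=1, zone=OC → 1 match(es) in b → 1 row(s).
Total: 6 matched + 5 padded = 11 rows.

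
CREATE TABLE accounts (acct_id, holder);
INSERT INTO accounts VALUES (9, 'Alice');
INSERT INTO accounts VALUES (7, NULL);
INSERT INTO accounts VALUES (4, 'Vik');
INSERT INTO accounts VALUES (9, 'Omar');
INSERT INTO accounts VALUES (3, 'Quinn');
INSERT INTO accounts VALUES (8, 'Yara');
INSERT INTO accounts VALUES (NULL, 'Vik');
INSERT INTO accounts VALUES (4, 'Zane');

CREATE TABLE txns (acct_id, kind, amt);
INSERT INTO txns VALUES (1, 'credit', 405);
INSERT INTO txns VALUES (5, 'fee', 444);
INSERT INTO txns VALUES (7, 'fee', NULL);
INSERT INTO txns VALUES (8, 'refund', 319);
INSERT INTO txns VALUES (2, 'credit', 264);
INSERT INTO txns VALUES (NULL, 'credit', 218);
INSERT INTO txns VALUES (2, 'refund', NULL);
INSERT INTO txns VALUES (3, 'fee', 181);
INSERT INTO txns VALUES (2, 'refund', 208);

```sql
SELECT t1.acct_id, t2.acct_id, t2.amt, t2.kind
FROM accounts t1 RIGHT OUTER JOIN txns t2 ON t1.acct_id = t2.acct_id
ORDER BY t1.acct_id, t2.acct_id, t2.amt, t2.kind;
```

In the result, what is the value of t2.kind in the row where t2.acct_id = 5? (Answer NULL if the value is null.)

fee

RIGHT JOIN keeps every row from `txns`; unmatched rows get NULL for `accounts`'s columns.
Matching on t1.acct_id = t2.acct_id. A NULL in a compared column never satisfies the condition.
Matched pairs: 3; unmatched t2 rows kept: 6.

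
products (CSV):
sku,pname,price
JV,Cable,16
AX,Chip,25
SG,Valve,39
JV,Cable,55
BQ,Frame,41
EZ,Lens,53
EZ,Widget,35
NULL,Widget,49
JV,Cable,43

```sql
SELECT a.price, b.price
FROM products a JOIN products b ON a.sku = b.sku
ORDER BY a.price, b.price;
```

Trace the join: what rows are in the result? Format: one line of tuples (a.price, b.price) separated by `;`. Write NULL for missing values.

(16, 16); (16, 43); (16, 55); (25, 25); (35, 35); (35, 53); (39, 39); (41, 41); (43, 16); (43, 43); (43, 55); (53, 35); (53, 53); (55, 16); (55, 43); (55, 55)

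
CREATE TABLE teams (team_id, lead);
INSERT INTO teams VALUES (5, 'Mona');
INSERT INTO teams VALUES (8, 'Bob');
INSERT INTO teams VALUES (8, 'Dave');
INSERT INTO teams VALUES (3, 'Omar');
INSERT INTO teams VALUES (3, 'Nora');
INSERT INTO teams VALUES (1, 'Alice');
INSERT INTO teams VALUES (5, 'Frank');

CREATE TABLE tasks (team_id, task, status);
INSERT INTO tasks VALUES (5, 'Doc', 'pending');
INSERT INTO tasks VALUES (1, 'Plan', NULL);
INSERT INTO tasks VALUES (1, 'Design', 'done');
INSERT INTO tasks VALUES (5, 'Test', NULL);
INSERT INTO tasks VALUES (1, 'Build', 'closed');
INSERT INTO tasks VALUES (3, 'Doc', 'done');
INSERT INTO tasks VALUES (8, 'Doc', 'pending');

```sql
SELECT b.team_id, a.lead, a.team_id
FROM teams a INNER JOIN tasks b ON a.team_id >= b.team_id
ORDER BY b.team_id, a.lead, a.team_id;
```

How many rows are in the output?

37

INNER JOIN keeps only pairs where the ON condition holds.
Matching on a.team_id >= b.team_id.
Matched pairs: 37.
Total: 37 rows.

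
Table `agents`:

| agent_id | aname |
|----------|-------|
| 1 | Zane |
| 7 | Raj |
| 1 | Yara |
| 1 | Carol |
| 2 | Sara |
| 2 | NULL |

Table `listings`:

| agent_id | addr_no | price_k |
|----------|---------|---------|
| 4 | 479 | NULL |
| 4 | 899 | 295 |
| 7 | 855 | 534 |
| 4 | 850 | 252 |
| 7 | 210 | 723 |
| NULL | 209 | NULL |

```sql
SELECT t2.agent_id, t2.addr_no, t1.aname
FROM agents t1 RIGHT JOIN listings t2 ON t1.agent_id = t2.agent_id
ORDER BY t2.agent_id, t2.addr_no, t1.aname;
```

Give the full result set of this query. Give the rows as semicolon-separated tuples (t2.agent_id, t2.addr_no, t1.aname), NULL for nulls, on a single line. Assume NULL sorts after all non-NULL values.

RIGHT JOIN keeps every row from `listings`; unmatched rows get NULL for `agents`'s columns.
Matching on t1.agent_id = t2.agent_id. A NULL in a compared column never satisfies the condition.
Matched pairs: 2; unmatched t2 rows kept: 4.

(4, 479, NULL); (4, 850, NULL); (4, 899, NULL); (7, 210, Raj); (7, 855, Raj); (NULL, 209, NULL)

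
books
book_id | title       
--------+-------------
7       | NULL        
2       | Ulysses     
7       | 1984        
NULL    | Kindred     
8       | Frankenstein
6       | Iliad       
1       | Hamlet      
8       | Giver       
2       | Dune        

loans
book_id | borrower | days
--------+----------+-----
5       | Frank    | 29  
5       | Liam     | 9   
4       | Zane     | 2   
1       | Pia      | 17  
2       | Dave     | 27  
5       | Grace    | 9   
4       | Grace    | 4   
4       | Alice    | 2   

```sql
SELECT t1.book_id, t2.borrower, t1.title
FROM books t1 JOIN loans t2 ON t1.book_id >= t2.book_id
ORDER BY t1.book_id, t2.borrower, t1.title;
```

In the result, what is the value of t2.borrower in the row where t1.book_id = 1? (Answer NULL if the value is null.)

INNER JOIN keeps only pairs where the ON condition holds.
Matching on t1.book_id >= t2.book_id. A NULL in a compared column never satisfies the condition.
Matched pairs: 45.

Pia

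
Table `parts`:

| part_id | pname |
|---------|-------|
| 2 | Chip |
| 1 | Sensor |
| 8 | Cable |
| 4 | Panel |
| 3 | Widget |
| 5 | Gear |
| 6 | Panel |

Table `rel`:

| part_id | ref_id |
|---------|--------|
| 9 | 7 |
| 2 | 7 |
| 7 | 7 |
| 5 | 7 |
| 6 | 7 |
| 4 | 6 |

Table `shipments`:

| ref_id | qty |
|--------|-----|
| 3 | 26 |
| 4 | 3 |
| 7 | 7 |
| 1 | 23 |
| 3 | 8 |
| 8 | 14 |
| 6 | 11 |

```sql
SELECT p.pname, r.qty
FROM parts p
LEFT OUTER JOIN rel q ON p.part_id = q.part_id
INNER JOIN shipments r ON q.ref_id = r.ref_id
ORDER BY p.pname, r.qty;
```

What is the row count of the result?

4

Joins associate left-to-right: parts LEFT JOIN rel on part_id gives 7 intermediate row(s).
Then INNER JOIN `shipments r` on ref_id: keep only rows whose q.ref_id appears in r.
Result: 4 row(s).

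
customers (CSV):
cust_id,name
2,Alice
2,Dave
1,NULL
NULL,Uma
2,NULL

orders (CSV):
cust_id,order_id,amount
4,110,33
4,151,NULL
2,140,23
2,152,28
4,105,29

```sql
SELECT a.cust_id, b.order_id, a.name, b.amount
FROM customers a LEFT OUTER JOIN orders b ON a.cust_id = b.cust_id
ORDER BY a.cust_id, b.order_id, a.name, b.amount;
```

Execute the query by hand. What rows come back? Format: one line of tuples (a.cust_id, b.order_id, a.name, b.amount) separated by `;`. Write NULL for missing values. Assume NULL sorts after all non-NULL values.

LEFT JOIN keeps every row from `customers`; unmatched rows get NULL for `orders`'s columns.
Matching on a.cust_id = b.cust_id. A NULL in a compared column never satisfies the condition.
Matched pairs: 6; unmatched a rows kept: 2.

(1, NULL, NULL, NULL); (2, 140, Alice, 23); (2, 140, Dave, 23); (2, 140, NULL, 23); (2, 152, Alice, 28); (2, 152, Dave, 28); (2, 152, NULL, 28); (NULL, NULL, Uma, NULL)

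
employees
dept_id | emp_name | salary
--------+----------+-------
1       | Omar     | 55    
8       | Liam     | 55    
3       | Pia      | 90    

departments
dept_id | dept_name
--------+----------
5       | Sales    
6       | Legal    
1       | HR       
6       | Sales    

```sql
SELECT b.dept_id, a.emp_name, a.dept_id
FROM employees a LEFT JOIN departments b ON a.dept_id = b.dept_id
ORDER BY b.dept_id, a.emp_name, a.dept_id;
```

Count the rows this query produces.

3

LEFT JOIN keeps every row from `employees`; unmatched rows get NULL for `departments`'s columns.
Matching on a.dept_id = b.dept_id.
- dept_id=1: 1 matching b row(s), so 1 row(s) emitted.
- dept_id=8: no b row matches, row kept with b columns NULL.
- dept_id=3: no b row matches, row kept with b columns NULL.
Total: 1 matched + 2 padded = 3 rows.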